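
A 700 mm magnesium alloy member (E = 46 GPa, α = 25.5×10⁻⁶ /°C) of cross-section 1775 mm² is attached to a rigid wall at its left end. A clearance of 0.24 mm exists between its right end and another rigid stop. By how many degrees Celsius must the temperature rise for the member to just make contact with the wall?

The gap closes when αΔT L = 0.24 mm, since the member is still unstressed at that instant.
So ΔT = g/(αL) = 0.24/(25.5×10⁻⁶ × 700) = 13.45 °C.

ΔT ≈ 13.4 °C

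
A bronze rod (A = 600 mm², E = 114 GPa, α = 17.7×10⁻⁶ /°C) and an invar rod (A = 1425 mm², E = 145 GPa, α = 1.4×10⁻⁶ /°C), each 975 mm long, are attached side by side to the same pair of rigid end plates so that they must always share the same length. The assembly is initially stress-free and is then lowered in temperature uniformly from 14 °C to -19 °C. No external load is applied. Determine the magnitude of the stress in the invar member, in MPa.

Equilibrium of a rigid end plate with no external load gives equal and opposite internal forces ±P in the two members. Since α_{bronze} > α_{invar}, cooling drives the bronze into tension and the invar into compression.
Equating the net (thermal + elastic) strains gives |α₁ − α₂|·ΔT = P·[1/(A₁E₁) + 1/(A₂E₂)].
|α₁ − α₂|·ΔT = 16.3×10⁻⁶ × 33 = 0.0005379.
1/(A₁E₁) + 1/(A₂E₂) = 1/(600×114×10³) + 1/(1425×145×10³) = 1.946×10⁻⁸ N⁻¹.
P = 0.0005379 / 1.946×10⁻⁸ = 27640 N = 27.64 kN.
σ_{invar} = P/A₂ = 27640/1425 = 19.4 MPa, compressive.

σ ≈ 19.4 MPa (compressive)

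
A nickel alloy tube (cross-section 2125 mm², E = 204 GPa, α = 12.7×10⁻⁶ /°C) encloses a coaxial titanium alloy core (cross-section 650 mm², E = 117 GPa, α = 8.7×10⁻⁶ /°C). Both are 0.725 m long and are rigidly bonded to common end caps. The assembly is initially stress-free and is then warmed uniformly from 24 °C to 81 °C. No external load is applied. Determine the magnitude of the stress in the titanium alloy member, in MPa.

σ ≈ 22.7 MPa (tensile)

Equilibrium of a rigid end plate with no external load gives equal and opposite internal forces ±P in the two members. Since α_{nickel alloy} > α_{titanium alloy}, heating drives the nickel alloy into compression and the titanium alloy into tension.
Equating the net (thermal + elastic) strains gives |α₁ − α₂|·ΔT = P·[1/(A₁E₁) + 1/(A₂E₂)].
|α₁ − α₂|·ΔT = 4×10⁻⁶ × 57 = 0.000228.
1/(A₁E₁) + 1/(A₂E₂) = 1/(2125×204×10³) + 1/(650×117×10³) = 1.546×10⁻⁸ N⁻¹.
So P = 0.000228 / 1.546×10⁻⁸ = 14.75 kN.
σ_{titanium alloy} = P/A₂ = 14750/650 = 22.69 MPa, tensile.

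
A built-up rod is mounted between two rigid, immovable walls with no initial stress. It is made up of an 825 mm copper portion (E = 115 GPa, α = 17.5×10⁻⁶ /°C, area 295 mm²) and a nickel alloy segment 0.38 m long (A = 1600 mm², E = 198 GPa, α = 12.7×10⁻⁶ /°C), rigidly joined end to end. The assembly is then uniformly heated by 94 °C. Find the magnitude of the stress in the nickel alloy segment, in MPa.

σ ≈ 44.4 MPa (compressive)

If the supports were absent, the total length change would be Σ αᵢΔT Lᵢ = 17.5×10⁻⁶×94×825 + 12.7×10⁻⁶×94×380 = 1.811 mm.
The walls prevent any net length change, so an axial force P (same in every segment) develops. Compatibility: P · Σ Lᵢ/(AᵢEᵢ) = δ_free.
Σ Lᵢ/(AᵢEᵢ) = 825/(295×115×10³) + 380/(1600×198×10³) = 2.552×10⁻⁵ mm/N.
P = 1.811 / 2.552×10⁻⁵ = 70960 N = 70.96 kN, compressive.
σ_{nickel alloy} = P / A = 70960 / 1600 = 44.35 MPa.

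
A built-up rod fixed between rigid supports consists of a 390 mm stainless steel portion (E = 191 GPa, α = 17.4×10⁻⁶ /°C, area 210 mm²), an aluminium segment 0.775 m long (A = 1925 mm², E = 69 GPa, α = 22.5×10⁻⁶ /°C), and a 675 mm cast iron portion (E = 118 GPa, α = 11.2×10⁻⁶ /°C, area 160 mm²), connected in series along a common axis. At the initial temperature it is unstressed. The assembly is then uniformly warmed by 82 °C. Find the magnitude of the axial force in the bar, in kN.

P ≈ 50.8 kN (compressive)

If the supports were absent, the total length change would be Σ αᵢΔT Lᵢ = 17.4×10⁻⁶×82×390 + 22.5×10⁻⁶×82×775 + 11.2×10⁻⁶×82×675 = 2.606 mm.
Since the ends are fixed, an axial force P builds up, equal in every segment, with P · Σ Lᵢ/(AᵢEᵢ) = δ_free.
Σ Lᵢ/(AᵢEᵢ) = 390/(210×191×10³) + 775/(1925×69×10³) + 675/(160×118×10³) = 5.131×10⁻⁵ mm/N.
Hence P = δ_free / Σ(L/AE) = 2.606/5.131×10⁻⁵ = 50.79 kN (compressive).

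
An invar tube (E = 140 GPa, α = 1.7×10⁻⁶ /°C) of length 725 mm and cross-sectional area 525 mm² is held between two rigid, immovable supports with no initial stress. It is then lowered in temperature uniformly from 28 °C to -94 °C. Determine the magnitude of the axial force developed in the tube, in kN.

P ≈ 15.2 kN (tensile)

With zero net strain, σ = E·αΔT = 140 GPa × 1.7×10⁻⁶ × 122 = 29.04 MPa.
Axial force P = σA = 29.04 × 525 = 15240 N = 15.24 kN, tensile.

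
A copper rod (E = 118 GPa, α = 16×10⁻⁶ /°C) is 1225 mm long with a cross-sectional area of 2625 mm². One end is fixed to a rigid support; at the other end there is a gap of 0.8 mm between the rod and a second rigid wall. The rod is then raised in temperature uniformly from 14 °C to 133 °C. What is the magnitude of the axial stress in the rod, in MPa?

Free thermal elongation = αΔT L = 16×10⁻⁶ × 119 × 1225 = 2.332 mm.
The gap closes (δ_free > 0.8 mm) and the wall then resists a further 2.332 − 0.8 = 1.532 mm of expansion.
So σ = E(δ_free − g)/L = 118×10³ × 1.532/1225 = 147.6 MPa.

σ ≈ 148 MPa (compressive)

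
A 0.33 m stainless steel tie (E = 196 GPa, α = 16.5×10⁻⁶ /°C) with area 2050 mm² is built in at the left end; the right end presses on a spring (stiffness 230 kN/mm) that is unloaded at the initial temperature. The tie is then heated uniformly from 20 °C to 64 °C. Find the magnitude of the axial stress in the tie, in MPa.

σ ≈ 22.6 MPa (compressive)

The unrestrained thermal change is αΔT L = 16.5×10⁻⁶ × 44 × 330 = 0.2396 mm.
Let P be the compressive force at the spring. The tie shortens elastically by PL/(AE) and the spring compresses by P/k; together these equal δ_free.
P [ L/(AE) + 1/k ] = δ_free → P [ 330/(2050×196×10³) + 1/(230×10³) ] = 0.2396.
P = 0.2396 / 5.169×10⁻⁶ = 46350 N.
σ = P/A = 46350/2050 = 22.61 MPa.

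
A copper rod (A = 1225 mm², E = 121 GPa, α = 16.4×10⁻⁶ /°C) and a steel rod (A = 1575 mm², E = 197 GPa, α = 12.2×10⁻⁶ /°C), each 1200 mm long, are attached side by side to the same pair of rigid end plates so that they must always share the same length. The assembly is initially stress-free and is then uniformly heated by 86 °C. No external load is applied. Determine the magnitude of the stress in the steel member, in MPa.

σ ≈ 23 MPa (tensile)

The copper has the larger α, so on heating it would change length more than the steel if both were free. The rigid plates force a common final length, so the copper is put into compression and the steel into tension, with equal and opposite forces P (no external load).
Equating the net (thermal + elastic) strains gives |α₁ − α₂|·ΔT = P·[1/(A₁E₁) + 1/(A₂E₂)].
|α₁ − α₂|·ΔT = 4.2×10⁻⁶ × 86 = 0.0003612.
1/(A₁E₁) + 1/(A₂E₂) = 1/(1225×121×10³) + 1/(1575×197×10³) = 9.969×10⁻⁹ N⁻¹.
P = 0.0003612 / 9.969×10⁻⁹ = 36230 N = 36.23 kN.
σ_{steel} = P/A₂ = 36230/1575 = 23 MPa, tensile.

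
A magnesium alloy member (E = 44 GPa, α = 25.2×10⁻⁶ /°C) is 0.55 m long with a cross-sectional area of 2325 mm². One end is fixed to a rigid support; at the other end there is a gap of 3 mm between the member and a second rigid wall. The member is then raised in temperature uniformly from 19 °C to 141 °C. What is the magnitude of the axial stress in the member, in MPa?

If the wall were absent the member would grow by αΔT L = 25.2×10⁻⁶ × 122 × 550 = 1.691 mm.
This is smaller than the 3 mm clearance, so the member expands freely without reaching the stop — the stress is zero.

σ ≈ 0 MPa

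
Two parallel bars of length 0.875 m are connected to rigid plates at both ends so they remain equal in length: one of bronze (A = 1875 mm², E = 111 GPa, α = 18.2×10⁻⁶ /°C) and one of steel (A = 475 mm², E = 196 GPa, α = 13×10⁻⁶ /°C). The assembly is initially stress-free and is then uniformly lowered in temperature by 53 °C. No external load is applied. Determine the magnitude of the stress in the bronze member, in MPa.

σ ≈ 9.45 MPa (tensile)

Both members must finish at the same length. With the larger α, the bronze tends to over-contract; the plates restrain it, putting the bronze in tension and the steel in compression. With no external load the two internal forces are equal and opposite, magnitude P.
Equating the net (thermal + elastic) strains gives |α₁ − α₂|·ΔT = P·[1/(A₁E₁) + 1/(A₂E₂)].
|α₁ − α₂|·ΔT = 5.2×10⁻⁶ × 53 = 0.0002756.
1/(A₁E₁) + 1/(A₂E₂) = 1/(1875×111×10³) + 1/(475×196×10³) = 1.555×10⁻⁸ N⁻¹.
P = 0.0002756 / 1.555×10⁻⁸ = 17730 N = 17.73 kN.
σ_{bronze} = P/A₁ = 17730/1875 = 9.455 MPa, tensile.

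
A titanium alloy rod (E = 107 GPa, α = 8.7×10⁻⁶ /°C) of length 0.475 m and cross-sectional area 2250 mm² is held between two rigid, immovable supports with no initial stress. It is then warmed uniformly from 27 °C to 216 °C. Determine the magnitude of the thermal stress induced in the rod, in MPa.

With length fixed, the mechanical strain must cancel the thermal strain αΔT = 8.7×10⁻⁶ × 189 = 1644.3×10⁻⁶.
σ = EαΔT = 107×10³ × 8.7×10⁻⁶ × 189 = 175.9 MPa (compressive; the rod is trying to expand).

σ ≈ 176 MPa (compressive)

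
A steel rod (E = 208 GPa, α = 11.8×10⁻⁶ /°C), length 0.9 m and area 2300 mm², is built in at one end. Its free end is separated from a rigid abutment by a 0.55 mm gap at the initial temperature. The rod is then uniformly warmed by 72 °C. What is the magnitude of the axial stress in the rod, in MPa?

σ ≈ 49.6 MPa (compressive)

Unrestrained expansion: δ_free = αΔT L = 11.8×10⁻⁶ × 72 × 900 = 0.7646 mm.
This exceeds the 0.55 mm gap, so the wall pushes back. The portion of expansion that must be recovered elastically is δ_free − gap = 0.7646 − 0.55 = 0.2146 mm.
So σ = E(δ_free − g)/L = 208×10³ × 0.2146/900 = 49.61 MPa.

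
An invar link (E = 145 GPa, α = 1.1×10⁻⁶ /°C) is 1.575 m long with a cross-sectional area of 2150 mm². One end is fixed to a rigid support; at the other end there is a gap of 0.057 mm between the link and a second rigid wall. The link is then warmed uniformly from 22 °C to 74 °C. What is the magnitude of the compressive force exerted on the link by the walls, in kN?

Unrestrained expansion: δ_free = αΔT L = 1.1×10⁻⁶ × 52 × 1575 = 0.09009 mm.
After closing the 0.057 mm clearance, 0.09009 − 0.057 = 0.03309 mm of expansion remains to be suppressed by the wall.
Compatibility: PL/(AE) = 0.03309 mm, so σ = P/A = E × (0.03309/1575) = 3.046 MPa.
P = σA = 3.046 × 2150 = 6.55 kN.

P ≈ 6.55 kN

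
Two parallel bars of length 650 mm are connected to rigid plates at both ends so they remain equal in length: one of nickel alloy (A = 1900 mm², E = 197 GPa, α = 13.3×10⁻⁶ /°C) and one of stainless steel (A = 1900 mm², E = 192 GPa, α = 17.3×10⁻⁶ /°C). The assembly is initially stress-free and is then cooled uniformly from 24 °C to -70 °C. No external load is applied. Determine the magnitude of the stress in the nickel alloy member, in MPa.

σ ≈ 36.6 MPa (compressive)

Equilibrium of a rigid end plate with no external load gives equal and opposite internal forces ±P in the two members. Since α_{stainless steel} > α_{nickel alloy}, cooling drives the stainless steel into tension and the nickel alloy into compression.
Equating the net (thermal + elastic) strains gives |α₁ − α₂|·ΔT = P·[1/(A₁E₁) + 1/(A₂E₂)].
|α₁ − α₂|·ΔT = 4×10⁻⁶ × 94 = 0.000376.
1/(A₁E₁) + 1/(A₂E₂) = 1/(1900×197×10³) + 1/(1900×192×10³) = 5.413×10⁻⁹ N⁻¹.
P = 0.000376 / 5.413×10⁻⁹ = 69460 N = 69.46 kN.
σ_{nickel alloy} = P/A₁ = 69460/1900 = 36.56 MPa, compressive.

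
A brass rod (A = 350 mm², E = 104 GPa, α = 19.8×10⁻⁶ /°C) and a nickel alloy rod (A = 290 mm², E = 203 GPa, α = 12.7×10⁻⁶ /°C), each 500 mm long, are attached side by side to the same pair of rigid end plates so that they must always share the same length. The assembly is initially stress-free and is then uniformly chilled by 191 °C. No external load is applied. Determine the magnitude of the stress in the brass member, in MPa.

Both members must finish at the same length. With the larger α, the brass tends to over-contract; the plates restrain it, putting the brass in tension and the nickel alloy in compression. With no external load the two internal forces are equal and opposite, magnitude P.
Compatibility of the two members (thermal + elastic change equal): (α₁ − α₂)ΔT = P·[1/(A₁E₁) + 1/(A₂E₂)].
|α₁ − α₂|·ΔT = 7.1×10⁻⁶ × 191 = 0.001356.
1/(A₁E₁) + 1/(A₂E₂) = 1/(350×104×10³) + 1/(290×203×10³) = 4.446×10⁻⁸ N⁻¹.
P = 0.001356 / 4.446×10⁻⁸ = 30500 N = 30.5 kN.
σ_{brass} = P/A₁ = 30500/350 = 87.15 MPa, tensile.

σ ≈ 87.1 MPa (tensile)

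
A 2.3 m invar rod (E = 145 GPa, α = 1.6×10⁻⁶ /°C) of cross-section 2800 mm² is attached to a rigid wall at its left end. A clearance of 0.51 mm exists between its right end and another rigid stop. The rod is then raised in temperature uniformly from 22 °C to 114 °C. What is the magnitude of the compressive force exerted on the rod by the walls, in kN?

P ≈ 0 kN

Free thermal elongation = αΔT L = 1.6×10⁻⁶ × 92 × 2300 = 0.3386 mm.
This is smaller than the 0.51 mm clearance, so the rod expands freely without reaching the stop — the stress is zero.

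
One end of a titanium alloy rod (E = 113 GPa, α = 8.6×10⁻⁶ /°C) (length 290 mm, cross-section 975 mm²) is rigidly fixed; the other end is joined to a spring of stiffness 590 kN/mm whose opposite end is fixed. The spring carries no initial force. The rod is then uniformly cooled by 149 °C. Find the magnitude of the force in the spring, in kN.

The unrestrained thermal change is αΔT L = 8.6×10⁻⁶ × 149 × 290 = 0.3716 mm.
With a force P in the spring, the elastic change of the rod is PL/(AE) and that of the spring is P/k; compatibility requires their sum to equal δ_free.
P [ L/(AE) + 1/k ] = δ_free → P [ 290/(975×113×10³) + 1/(590×10³) ] = 0.3716.
P = 0.3716 / 4.327×10⁻⁶ = 85880 N.

P ≈ 85.9 kN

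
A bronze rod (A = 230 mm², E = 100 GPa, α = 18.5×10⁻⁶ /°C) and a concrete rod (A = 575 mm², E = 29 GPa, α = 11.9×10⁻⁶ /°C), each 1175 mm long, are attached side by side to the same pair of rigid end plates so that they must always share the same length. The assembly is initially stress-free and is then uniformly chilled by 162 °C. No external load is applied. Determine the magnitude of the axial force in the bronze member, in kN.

P ≈ 10.3 kN (tensile in the bronze)

The bronze has the larger α, so on cooling it would change length more than the concrete if both were free. The rigid plates force a common final length, so the bronze is put into tension and the concrete into compression, with equal and opposite forces P (no external load).
Setting the final lengths equal and cancelling L: (α₁ − α₂)ΔT = P/(A₁E₁) + P/(A₂E₂).
|α₁ − α₂|·ΔT = 6.6×10⁻⁶ × 162 = 0.001069.
1/(A₁E₁) + 1/(A₂E₂) = 1/(230×100×10³) + 1/(575×29×10³) = 1.034×10⁻⁷ N⁻¹.
P = 0.001069 / 1.034×10⁻⁷ = 10340 N = 10.34 kN.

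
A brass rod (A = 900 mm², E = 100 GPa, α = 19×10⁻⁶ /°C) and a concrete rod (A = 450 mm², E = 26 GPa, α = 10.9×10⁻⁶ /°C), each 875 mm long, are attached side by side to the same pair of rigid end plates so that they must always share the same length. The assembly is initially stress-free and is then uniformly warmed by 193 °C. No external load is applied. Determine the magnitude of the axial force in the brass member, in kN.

P ≈ 16.2 kN (compressive in the brass)

Both members must finish at the same length. With the larger α, the brass tends to over-expand; the plates restrain it, putting the brass in compression and the concrete in tension. With no external load the two internal forces are equal and opposite, magnitude P.
Equating the net (thermal + elastic) strains gives |α₁ − α₂|·ΔT = P·[1/(A₁E₁) + 1/(A₂E₂)].
|α₁ − α₂|·ΔT = 8.1×10⁻⁶ × 193 = 0.001563.
1/(A₁E₁) + 1/(A₂E₂) = 1/(900×100×10³) + 1/(450×26×10³) = 9.658×10⁻⁸ N⁻¹.
P = 0.001563 / 9.658×10⁻⁸ = 16190 N = 16.19 kN.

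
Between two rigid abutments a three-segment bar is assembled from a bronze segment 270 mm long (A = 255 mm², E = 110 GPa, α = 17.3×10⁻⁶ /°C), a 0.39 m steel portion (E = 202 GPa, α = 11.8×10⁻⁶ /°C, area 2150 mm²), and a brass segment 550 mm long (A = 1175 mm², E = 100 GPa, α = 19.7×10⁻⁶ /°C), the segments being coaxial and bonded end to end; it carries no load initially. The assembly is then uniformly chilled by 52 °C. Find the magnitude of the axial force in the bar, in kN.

With the walls removed the bar would change length by δ_free = Σ αᵢΔT Lᵢ = 17.3×10⁻⁶×52×270 + 11.8×10⁻⁶×52×390 + 19.7×10⁻⁶×52×550 = 1.046 mm.
The rigid supports impose zero overall length change; the single axial force P common to all segments must satisfy P Σ Lᵢ/(AᵢEᵢ) = δ_free.
Σ Lᵢ/(AᵢEᵢ) = 270/(255×110×10³) + 390/(2150×202×10³) + 550/(1175×100×10³) = 1.52×10⁻⁵ mm/N.
P = 1.046 / 1.52×10⁻⁵ = 68770 N = 68.77 kN, tensile.

P ≈ 68.8 kN (tensile)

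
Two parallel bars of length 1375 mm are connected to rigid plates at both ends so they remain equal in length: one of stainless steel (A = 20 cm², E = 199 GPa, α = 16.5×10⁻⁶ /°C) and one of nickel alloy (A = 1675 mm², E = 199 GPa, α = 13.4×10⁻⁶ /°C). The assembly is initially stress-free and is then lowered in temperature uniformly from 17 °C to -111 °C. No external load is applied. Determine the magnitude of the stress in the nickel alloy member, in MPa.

σ ≈ 43 MPa (compressive)

The stainless steel has the larger α, so on cooling it would change length more than the nickel alloy if both were free. The rigid plates force a common final length, so the stainless steel is put into tension and the nickel alloy into compression, with equal and opposite forces P (no external load).
Equating the net (thermal + elastic) strains gives |α₁ − α₂|·ΔT = P·[1/(A₁E₁) + 1/(A₂E₂)].
|α₁ − α₂|·ΔT = 3.1×10⁻⁶ × 128 = 0.0003968.
1/(A₁E₁) + 1/(A₂E₂) = 1/(2000×199×10³) + 1/(1675×199×10³) = 5.513×10⁻⁹ N⁻¹.
P = 0.0003968 / 5.513×10⁻⁹ = 71980 N = 71.98 kN.
σ_{nickel alloy} = P/A₂ = 71980/1675 = 42.97 MPa, compressive.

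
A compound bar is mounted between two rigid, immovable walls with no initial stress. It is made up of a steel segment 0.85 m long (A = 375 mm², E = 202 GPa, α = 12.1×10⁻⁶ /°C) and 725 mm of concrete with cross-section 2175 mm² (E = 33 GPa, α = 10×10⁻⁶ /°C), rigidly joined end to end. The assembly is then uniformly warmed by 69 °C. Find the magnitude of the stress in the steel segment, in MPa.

If the supports were absent, the total length change would be Σ αᵢΔT Lᵢ = 12.1×10⁻⁶×69×850 + 10×10⁻⁶×69×725 = 1.21 mm.
The rigid supports impose zero overall length change; the single axial force P common to all segments must satisfy P Σ Lᵢ/(AᵢEᵢ) = δ_free.
Σ Lᵢ/(AᵢEᵢ) = 850/(375×202×10³) + 725/(2175×33×10³) = 2.132×10⁻⁵ mm/N.
So P = 1.21 / 2.132×10⁻⁵ = 56.74 kN, compressive.
σ_{steel} = P / A = 56740 / 375 = 151.3 MPa.

σ ≈ 151 MPa (compressive)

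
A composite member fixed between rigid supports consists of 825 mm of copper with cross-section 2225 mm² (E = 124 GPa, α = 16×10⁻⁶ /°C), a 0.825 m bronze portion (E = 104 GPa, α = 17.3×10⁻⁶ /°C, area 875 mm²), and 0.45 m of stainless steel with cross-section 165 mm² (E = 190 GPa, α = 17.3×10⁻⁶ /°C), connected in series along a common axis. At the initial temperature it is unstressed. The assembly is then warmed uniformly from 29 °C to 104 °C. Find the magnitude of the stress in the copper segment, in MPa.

σ ≈ 45 MPa (compressive)

With the walls removed the bar would change length by δ_free = Σ αᵢΔT Lᵢ = 16×10⁻⁶×75×825 + 17.3×10⁻⁶×75×825 + 17.3×10⁻⁶×75×450 = 2.644 mm.
The rigid supports impose zero overall length change; the single axial force P common to all segments must satisfy P Σ Lᵢ/(AᵢEᵢ) = δ_free.
The series flexibility is Σ Lᵢ/(AᵢEᵢ) = 825/(2225×124×10³) + 825/(875×104×10³) + 450/(165×190×10³) = 2.641×10⁻⁵ mm/N.
P = 2.644 / 2.641×10⁻⁵ = 100100 N = 100.1 kN, compressive.
σ_{copper} = P / A = 100100 / 2225 = 45 MPa.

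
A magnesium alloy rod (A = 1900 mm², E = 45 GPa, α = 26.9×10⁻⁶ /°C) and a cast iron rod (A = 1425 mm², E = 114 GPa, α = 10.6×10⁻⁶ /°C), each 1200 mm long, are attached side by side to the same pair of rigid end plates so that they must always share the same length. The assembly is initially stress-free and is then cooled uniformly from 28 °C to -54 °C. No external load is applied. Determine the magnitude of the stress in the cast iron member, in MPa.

Equilibrium of a rigid end plate with no external load gives equal and opposite internal forces ±P in the two members. Since α_{magnesium alloy} > α_{cast iron}, cooling drives the magnesium alloy into tension and the cast iron into compression.
Setting the final lengths equal and cancelling L: (α₁ − α₂)ΔT = P/(A₁E₁) + P/(A₂E₂).
|α₁ − α₂|·ΔT = 16.3×10⁻⁶ × 82 = 0.001337.
1/(A₁E₁) + 1/(A₂E₂) = 1/(1900×45×10³) + 1/(1425×114×10³) = 1.785×10⁻⁸ N⁻¹.
So P = 0.001337 / 1.785×10⁻⁸ = 74.87 kN.
σ_{cast iron} = P/A₂ = 74870/1425 = 52.54 MPa, compressive.

σ ≈ 52.5 MPa (compressive)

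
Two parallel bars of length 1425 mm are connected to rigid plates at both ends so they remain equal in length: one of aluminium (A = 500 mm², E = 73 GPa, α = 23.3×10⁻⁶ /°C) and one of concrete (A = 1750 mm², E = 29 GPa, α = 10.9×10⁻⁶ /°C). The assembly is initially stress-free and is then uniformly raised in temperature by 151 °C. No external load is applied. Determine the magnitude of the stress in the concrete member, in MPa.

σ ≈ 22.7 MPa (tensile)

Equilibrium of a rigid end plate with no external load gives equal and opposite internal forces ±P in the two members. Since α_{aluminium} > α_{concrete}, heating drives the aluminium into compression and the concrete into tension.
Compatibility of the two members (thermal + elastic change equal): (α₁ − α₂)ΔT = P·[1/(A₁E₁) + 1/(A₂E₂)].
|α₁ − α₂|·ΔT = 12.4×10⁻⁶ × 151 = 0.001872.
1/(A₁E₁) + 1/(A₂E₂) = 1/(500×73×10³) + 1/(1750×29×10³) = 4.71×10⁻⁸ N⁻¹.
P = 0.001872 / 4.71×10⁻⁸ = 39750 N = 39.75 kN.
σ_{concrete} = P/A₂ = 39750/1750 = 22.72 MPa, tensile.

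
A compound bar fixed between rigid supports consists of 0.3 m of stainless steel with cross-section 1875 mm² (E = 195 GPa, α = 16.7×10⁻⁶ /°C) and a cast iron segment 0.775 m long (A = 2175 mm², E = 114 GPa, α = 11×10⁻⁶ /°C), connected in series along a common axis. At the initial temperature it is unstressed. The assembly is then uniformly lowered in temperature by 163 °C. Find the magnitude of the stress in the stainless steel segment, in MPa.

If the supports were absent, the total length change would be Σ αᵢΔT Lᵢ = 16.7×10⁻⁶×163×300 + 11×10⁻⁶×163×775 = 2.206 mm.
Since the ends are fixed, an axial force P builds up, equal in every segment, with P · Σ Lᵢ/(AᵢEᵢ) = δ_free.
Σ Lᵢ/(AᵢEᵢ) = 300/(1875×195×10³) + 775/(2175×114×10³) = 3.946×10⁻⁶ mm/N.
Hence P = δ_free / Σ(L/AE) = 2.206/3.946×10⁻⁶ = 559.1 kN (tensile).
σ_{stainless steel} = P / A = 559100 / 1875 = 298.2 MPa.

σ ≈ 298 MPa (tensile)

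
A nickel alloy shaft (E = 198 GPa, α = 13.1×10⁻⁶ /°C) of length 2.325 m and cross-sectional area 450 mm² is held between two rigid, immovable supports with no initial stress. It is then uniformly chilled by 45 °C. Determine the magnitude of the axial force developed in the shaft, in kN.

Full restraint means ε = 0, so the stress is σ = EαΔT = 198×10³ × 13.1×10⁻⁶ × 45 = 116.7 MPa.
P = AEαΔT = 450 × 198×10³ × 13.1×10⁻⁶ × 45 = 52.52 kN (tensile).

P ≈ 52.5 kN (tensile)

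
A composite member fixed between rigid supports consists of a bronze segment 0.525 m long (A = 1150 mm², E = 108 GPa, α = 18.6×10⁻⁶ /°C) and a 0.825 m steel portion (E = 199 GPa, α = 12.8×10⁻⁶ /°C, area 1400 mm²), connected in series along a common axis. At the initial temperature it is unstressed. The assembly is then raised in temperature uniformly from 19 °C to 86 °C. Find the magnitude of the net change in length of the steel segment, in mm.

Free thermal expansion of the whole bar: Σ αᵢΔT Lᵢ = 18.6×10⁻⁶×67×525 + 12.8×10⁻⁶×67×825 = 1.362 mm.
Since the ends are fixed, an axial force P builds up, equal in every segment, with P · Σ Lᵢ/(AᵢEᵢ) = δ_free.
Σ Lᵢ/(AᵢEᵢ) = 525/(1150×108×10³) + 825/(1400×199×10³) = 7.188×10⁻⁶ mm/N.
So P = 1.362 / 7.188×10⁻⁶ = 189.4 kN, compressive.
For the steel segment, free thermal change = 12.8×10⁻⁶×67×825 = 0.7075 mm and elastic change from P = 189400×825/(1400×199×10³) = 0.561 mm; these oppose, so the net change is 0.147 mm (segment lengthens).

|ΔL| ≈ 0.147 mm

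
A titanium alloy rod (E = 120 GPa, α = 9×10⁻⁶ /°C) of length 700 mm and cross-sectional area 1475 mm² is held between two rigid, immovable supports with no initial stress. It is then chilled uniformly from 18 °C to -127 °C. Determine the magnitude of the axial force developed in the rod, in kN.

Full restraint means ε = 0, so the stress is σ = EαΔT = 120×10³ × 9×10⁻⁶ × 145 = 156.6 MPa.
P = AEαΔT = 1475 × 120×10³ × 9×10⁻⁶ × 145 = 231 kN (tensile).

P ≈ 231 kN (tensile)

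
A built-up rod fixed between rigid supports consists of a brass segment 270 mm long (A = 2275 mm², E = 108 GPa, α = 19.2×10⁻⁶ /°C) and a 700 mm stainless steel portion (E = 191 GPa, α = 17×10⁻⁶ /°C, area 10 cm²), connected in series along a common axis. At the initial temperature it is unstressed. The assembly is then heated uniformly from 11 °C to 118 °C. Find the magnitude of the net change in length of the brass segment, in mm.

|ΔL| ≈ 0.133 mm

If the supports were absent, the total length change would be Σ αᵢΔT Lᵢ = 19.2×10⁻⁶×107×270 + 17×10⁻⁶×107×700 = 1.828 mm.
The walls prevent any net length change, so an axial force P (same in every segment) develops. Compatibility: P · Σ Lᵢ/(AᵢEᵢ) = δ_free.
The series flexibility is Σ Lᵢ/(AᵢEᵢ) = 270/(2275×108×10³) + 700/(1000×191×10³) = 4.764×10⁻⁶ mm/N.
Hence P = δ_free / Σ(L/AE) = 1.828/4.764×10⁻⁶ = 383.7 kN (compressive).
For the brass segment, free thermal change = 19.2×10⁻⁶×107×270 = 0.5547 mm and elastic change from P = 383700×270/(2275×108×10³) = 0.4217 mm; these oppose, so the net change is 0.133 mm (segment lengthens).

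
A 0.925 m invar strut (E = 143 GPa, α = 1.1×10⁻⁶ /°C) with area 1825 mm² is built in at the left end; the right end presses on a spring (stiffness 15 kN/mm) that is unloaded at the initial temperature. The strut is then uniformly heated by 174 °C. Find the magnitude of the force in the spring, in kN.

Free thermal expansion: δ_free = αΔT L = 1.1×10⁻⁶ × 174 × 925 = 0.177 mm.
Let P be the compressive force at the spring. The strut shortens elastically by PL/(AE) and the spring compresses by P/k; together these equal δ_free.
So P = δ_free / [L/(AE) + 1/k] = 0.177 / [ 925/(1825×143×10³) + 1/(15×10³) ].
P = 0.177 / 7.021×10⁻⁵ = 2522 N.

P ≈ 2.52 kN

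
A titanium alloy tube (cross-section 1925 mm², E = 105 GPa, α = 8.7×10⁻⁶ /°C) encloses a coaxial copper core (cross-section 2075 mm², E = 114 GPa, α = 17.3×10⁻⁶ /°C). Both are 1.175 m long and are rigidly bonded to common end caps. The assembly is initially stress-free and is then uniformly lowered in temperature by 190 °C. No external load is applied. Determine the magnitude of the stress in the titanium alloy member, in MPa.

σ ≈ 92.5 MPa (compressive)

Both members must finish at the same length. With the larger α, the copper tends to over-contract; the plates restrain it, putting the copper in tension and the titanium alloy in compression. With no external load the two internal forces are equal and opposite, magnitude P.
Compatibility of the two members (thermal + elastic change equal): (α₁ − α₂)ΔT = P·[1/(A₁E₁) + 1/(A₂E₂)].
|α₁ − α₂|·ΔT = 8.6×10⁻⁶ × 190 = 0.001634.
1/(A₁E₁) + 1/(A₂E₂) = 1/(1925×105×10³) + 1/(2075×114×10³) = 9.175×10⁻⁹ N⁻¹.
P = 0.001634 / 9.175×10⁻⁹ = 178100 N = 178.1 kN.
σ_{titanium alloy} = P/A₁ = 178100/1925 = 92.52 MPa, compressive.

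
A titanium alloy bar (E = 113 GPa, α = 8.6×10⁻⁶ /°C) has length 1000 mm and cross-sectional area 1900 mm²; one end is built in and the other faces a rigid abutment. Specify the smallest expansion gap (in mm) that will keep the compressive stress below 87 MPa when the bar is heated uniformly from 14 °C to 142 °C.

Free expansion if unrestrained: δ_free = αΔT L = 8.6×10⁻⁶ × 128 × 1000 = 1.101 mm.
At the allowable stress the elastic shortening the wall may impose is σL/E = 87 × 1000 / (113×10³) = 0.7699 mm.
The gap must absorb the remainder: g_min = 1.101 − 0.7699 = 0.3309 mm.

g ≈ 0.331 mm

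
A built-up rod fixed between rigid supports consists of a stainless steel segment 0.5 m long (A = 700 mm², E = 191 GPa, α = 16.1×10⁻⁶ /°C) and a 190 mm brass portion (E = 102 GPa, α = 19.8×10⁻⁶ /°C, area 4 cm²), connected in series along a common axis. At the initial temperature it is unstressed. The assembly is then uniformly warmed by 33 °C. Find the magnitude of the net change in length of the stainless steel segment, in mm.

|ΔL| ≈ 0.092 mm

With the walls removed the bar would change length by δ_free = Σ αᵢΔT Lᵢ = 16.1×10⁻⁶×33×500 + 19.8×10⁻⁶×33×190 = 0.3898 mm.
The rigid supports impose zero overall length change; the single axial force P common to all segments must satisfy P Σ Lᵢ/(AᵢEᵢ) = δ_free.
The series flexibility is Σ Lᵢ/(AᵢEᵢ) = 500/(700×191×10³) + 190/(400×102×10³) = 8.397×10⁻⁶ mm/N.
P = 0.3898 / 8.397×10⁻⁶ = 46420 N = 46.42 kN, compressive.
For the stainless steel segment, free thermal change = 16.1×10⁻⁶×33×500 = 0.2657 mm and elastic change from P = 46420×500/(700×191×10³) = 0.1736 mm; these oppose, so the net change is 0.092 mm (segment lengthens).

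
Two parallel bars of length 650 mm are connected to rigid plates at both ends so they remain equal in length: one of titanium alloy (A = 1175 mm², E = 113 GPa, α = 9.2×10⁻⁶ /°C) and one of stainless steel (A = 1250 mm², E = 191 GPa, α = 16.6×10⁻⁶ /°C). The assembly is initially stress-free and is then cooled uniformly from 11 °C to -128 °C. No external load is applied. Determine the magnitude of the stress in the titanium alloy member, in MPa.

The stainless steel has the larger α, so on cooling it would change length more than the titanium alloy if both were free. The rigid plates force a common final length, so the stainless steel is put into tension and the titanium alloy into compression, with equal and opposite forces P (no external load).
Compatibility of the two members (thermal + elastic change equal): (α₁ − α₂)ΔT = P·[1/(A₁E₁) + 1/(A₂E₂)].
|α₁ − α₂|·ΔT = 7.4×10⁻⁶ × 139 = 0.001029.
1/(A₁E₁) + 1/(A₂E₂) = 1/(1175×113×10³) + 1/(1250×191×10³) = 1.172×10⁻⁸ N⁻¹.
P = 0.001029 / 1.172×10⁻⁸ = 87760 N = 87.76 kN.
σ_{titanium alloy} = P/A₁ = 87760/1175 = 74.69 MPa, compressive.

σ ≈ 74.7 MPa (compressive)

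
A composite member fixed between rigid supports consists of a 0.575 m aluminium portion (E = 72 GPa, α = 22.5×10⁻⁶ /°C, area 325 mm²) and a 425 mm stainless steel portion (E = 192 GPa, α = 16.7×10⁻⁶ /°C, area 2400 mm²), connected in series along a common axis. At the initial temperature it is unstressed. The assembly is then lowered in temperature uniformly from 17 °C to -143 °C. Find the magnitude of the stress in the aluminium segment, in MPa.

With the walls removed the bar would change length by δ_free = Σ αᵢΔT Lᵢ = 22.5×10⁻⁶×160×575 + 16.7×10⁻⁶×160×425 = 3.206 mm.
Since the ends are fixed, an axial force P builds up, equal in every segment, with P · Σ Lᵢ/(AᵢEᵢ) = δ_free.
Σ Lᵢ/(AᵢEᵢ) = 575/(325×72×10³) + 425/(2400×192×10³) = 2.549×10⁻⁵ mm/N.
P = 3.206 / 2.549×10⁻⁵ = 125700 N = 125.7 kN, tensile.
σ_{aluminium} = P / A = 125700 / 325 = 386.9 MPa.

σ ≈ 387 MPa (tensile)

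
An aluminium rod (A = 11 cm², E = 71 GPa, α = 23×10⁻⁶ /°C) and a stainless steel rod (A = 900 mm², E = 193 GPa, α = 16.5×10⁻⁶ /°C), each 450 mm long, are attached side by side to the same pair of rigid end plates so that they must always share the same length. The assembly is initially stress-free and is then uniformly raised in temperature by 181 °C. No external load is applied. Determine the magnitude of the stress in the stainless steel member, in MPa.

σ ≈ 70.4 MPa (tensile)

The aluminium has the larger α, so on heating it would change length more than the stainless steel if both were free. The rigid plates force a common final length, so the aluminium is put into compression and the stainless steel into tension, with equal and opposite forces P (no external load).
Compatibility of the two members (thermal + elastic change equal): (α₁ − α₂)ΔT = P·[1/(A₁E₁) + 1/(A₂E₂)].
|α₁ − α₂|·ΔT = 6.5×10⁻⁶ × 181 = 0.001177.
1/(A₁E₁) + 1/(A₂E₂) = 1/(1100×71×10³) + 1/(900×193×10³) = 1.856×10⁻⁸ N⁻¹.
P = 0.001177 / 1.856×10⁻⁸ = 63390 N = 63.39 kN.
σ_{stainless steel} = P/A₂ = 63390/900 = 70.43 MPa, tensile.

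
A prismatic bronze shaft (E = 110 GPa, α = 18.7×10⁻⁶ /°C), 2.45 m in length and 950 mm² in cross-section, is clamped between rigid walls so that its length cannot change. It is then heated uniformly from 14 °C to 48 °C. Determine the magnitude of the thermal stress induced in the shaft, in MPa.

With length fixed, the mechanical strain must cancel the thermal strain αΔT = 18.7×10⁻⁶ × 34 = 635.8×10⁻⁶.
Hence σ = E·αΔT = 110×10³ × 635.8×10⁻⁶ = 69.94 MPa, compressive.

σ ≈ 69.9 MPa (compressive)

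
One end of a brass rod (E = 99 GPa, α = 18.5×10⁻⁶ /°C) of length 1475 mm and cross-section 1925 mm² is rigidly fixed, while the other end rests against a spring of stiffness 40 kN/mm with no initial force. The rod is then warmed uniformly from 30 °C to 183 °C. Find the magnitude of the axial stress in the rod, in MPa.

Free thermal expansion: δ_free = αΔT L = 18.5×10⁻⁶ × 153 × 1475 = 4.175 mm.
Let P be the compressive force at the spring. The rod shortens elastically by PL/(AE) and the spring compresses by P/k; together these equal δ_free.
P [ L/(AE) + 1/k ] = δ_free → P [ 1475/(1925×99×10³) + 1/(40×10³) ] = 4.175.
P = 4.175 / 3.274×10⁻⁵ = 127500 N.
σ = P/A = 127500/1925 = 66.24 MPa.

σ ≈ 66.2 MPa (compressive)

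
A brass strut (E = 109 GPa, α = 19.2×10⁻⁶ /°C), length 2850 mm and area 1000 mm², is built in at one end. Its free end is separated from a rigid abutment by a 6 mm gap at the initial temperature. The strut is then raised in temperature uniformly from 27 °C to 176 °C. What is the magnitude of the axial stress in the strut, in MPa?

Unrestrained expansion: δ_free = αΔT L = 19.2×10⁻⁶ × 149 × 2850 = 8.153 mm.
After closing the 6 mm clearance, 8.153 − 6 = 2.153 mm of expansion remains to be suppressed by the wall.
So σ = E(δ_free − g)/L = 109×10³ × 2.153/2850 = 82.35 MPa.

σ ≈ 82.4 MPa (compressive)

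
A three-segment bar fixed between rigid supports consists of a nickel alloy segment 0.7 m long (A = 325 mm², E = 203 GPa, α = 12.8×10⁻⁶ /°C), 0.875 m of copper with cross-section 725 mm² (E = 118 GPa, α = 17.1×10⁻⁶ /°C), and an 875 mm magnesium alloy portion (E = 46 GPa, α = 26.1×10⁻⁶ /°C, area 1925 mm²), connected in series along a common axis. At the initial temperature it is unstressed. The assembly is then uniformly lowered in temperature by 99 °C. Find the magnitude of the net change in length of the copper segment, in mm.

Free thermal contraction of the whole bar: Σ αᵢΔT Lᵢ = 12.8×10⁻⁶×99×700 + 17.1×10⁻⁶×99×875 + 26.1×10⁻⁶×99×875 = 4.629 mm.
The rigid supports impose zero overall length change; the single axial force P common to all segments must satisfy P Σ Lᵢ/(AᵢEᵢ) = δ_free.
The series flexibility is Σ Lᵢ/(AᵢEᵢ) = 700/(325×203×10³) + 875/(725×118×10³) + 875/(1925×46×10³) = 3.072×10⁻⁵ mm/N.
So P = 4.629 / 3.072×10⁻⁵ = 150.7 kN, tensile.
For the copper segment, free thermal change = 17.1×10⁻⁶×99×875 = 1.481 mm and elastic change from P = 150700×875/(725×118×10³) = 1.541 mm; these oppose, so the net change is 0.06 mm (segment lengthens).

|ΔL| ≈ 0.06 mm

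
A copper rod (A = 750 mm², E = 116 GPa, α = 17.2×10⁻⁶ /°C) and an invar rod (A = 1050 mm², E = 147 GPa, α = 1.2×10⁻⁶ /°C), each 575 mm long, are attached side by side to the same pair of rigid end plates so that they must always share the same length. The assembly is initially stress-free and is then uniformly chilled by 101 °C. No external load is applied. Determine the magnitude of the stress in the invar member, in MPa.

σ ≈ 85.6 MPa (compressive)

The copper has the larger α, so on cooling it would change length more than the invar if both were free. The rigid plates force a common final length, so the copper is put into tension and the invar into compression, with equal and opposite forces P (no external load).
Setting the final lengths equal and cancelling L: (α₁ − α₂)ΔT = P/(A₁E₁) + P/(A₂E₂).
|α₁ − α₂|·ΔT = 16×10⁻⁶ × 101 = 0.001616.
1/(A₁E₁) + 1/(A₂E₂) = 1/(750×116×10³) + 1/(1050×147×10³) = 1.797×10⁻⁸ N⁻¹.
So P = 0.001616 / 1.797×10⁻⁸ = 89.91 kN.
σ_{invar} = P/A₂ = 89910/1050 = 85.63 MPa, compressive.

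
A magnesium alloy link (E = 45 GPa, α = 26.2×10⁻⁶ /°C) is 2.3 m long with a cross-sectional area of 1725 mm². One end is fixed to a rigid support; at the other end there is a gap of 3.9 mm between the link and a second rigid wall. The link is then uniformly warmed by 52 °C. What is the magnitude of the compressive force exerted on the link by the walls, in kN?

P ≈ 0 kN

Unrestrained expansion: δ_free = αΔT L = 26.2×10⁻⁶ × 52 × 2300 = 3.134 mm.
Since δ_free = 3.13 mm is less than the 3.9 mm gap, the link never touches the wall. No axial force develops.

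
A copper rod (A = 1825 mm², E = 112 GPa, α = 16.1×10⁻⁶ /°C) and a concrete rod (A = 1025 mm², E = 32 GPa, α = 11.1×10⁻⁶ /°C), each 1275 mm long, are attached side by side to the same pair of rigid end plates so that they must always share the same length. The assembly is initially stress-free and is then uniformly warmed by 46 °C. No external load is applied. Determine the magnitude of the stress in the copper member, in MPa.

Equilibrium of a rigid end plate with no external load gives equal and opposite internal forces ±P in the two members. Since α_{copper} > α_{concrete}, heating drives the copper into compression and the concrete into tension.
Compatibility of the two members (thermal + elastic change equal): (α₁ − α₂)ΔT = P·[1/(A₁E₁) + 1/(A₂E₂)].
|α₁ − α₂|·ΔT = 5×10⁻⁶ × 46 = 0.00023.
1/(A₁E₁) + 1/(A₂E₂) = 1/(1825×112×10³) + 1/(1025×32×10³) = 3.538×10⁻⁸ N⁻¹.
So P = 0.00023 / 3.538×10⁻⁸ = 6.501 kN.
σ_{copper} = P/A₁ = 6501/1825 = 3.562 MPa, compressive.

σ ≈ 3.56 MPa (compressive)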